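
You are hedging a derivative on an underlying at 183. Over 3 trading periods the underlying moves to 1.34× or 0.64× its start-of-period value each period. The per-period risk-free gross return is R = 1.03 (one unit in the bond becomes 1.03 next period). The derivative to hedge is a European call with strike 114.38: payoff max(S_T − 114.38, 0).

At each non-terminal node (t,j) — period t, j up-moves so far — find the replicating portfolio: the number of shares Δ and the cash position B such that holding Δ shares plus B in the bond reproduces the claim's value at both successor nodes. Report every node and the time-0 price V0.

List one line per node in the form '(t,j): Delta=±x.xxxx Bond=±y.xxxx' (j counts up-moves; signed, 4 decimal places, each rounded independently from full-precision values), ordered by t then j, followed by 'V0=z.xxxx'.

(0,0): Delta=0.8737 Bond=-72.0960
(1,0): Delta=0.6329 Bond=-46.0560
(1,1): Delta=0.9651 Bond=-96.6765
(2,0): Delta=0.0000 Bond=0.0000
(2,1): Delta=0.8731 Bond=-85.1446
(2,2): Delta=1.0000 Bond=-111.0485
V0=87.7856

No-arbitrage ⇒ martingale measure with p* = (R−d)/(u−d) = 0.5571.
Terminal values V(3,·): V(3,0)=0.0000, V(3,1)=0.0000, V(3,2)=95.9207, V(3,3)=325.9370
Node (2,0) S=74.9568: V=(p*·0.0000+(1−p*)·0.0000)/1.03=0.0000; Δ=(0.0000−0.0000)/(100.4421−47.9724)=0.0000; B=V−Δ·S=0.0000
Node (2,1) S=156.9408: V=(p*·95.9207+(1−p*)·0.0000)/1.03=51.8850; Δ=(95.9207−0.0000)/(210.3007−100.4421)=0.8731; B=V−Δ·S=-85.1446
Node (2,2) S=328.5948: V=(p*·325.9370+(1−p*)·95.9207)/1.03=217.5463; Δ=(325.9370−95.9207)/(440.3170−210.3007)=1.0000; B=V−Δ·S=-111.0485
Node (1,0) S=117.1200: V=(p*·51.8850+(1−p*)·0.0000)/1.03=28.0654; Δ=(51.8850−0.0000)/(156.9408−74.9568)=0.6329; B=V−Δ·S=-46.0560
Node (1,1) S=245.2200: V=(p*·217.5463+(1−p*)·51.8850)/1.03=139.9825; Δ=(217.5463−51.8850)/(328.5948−156.9408)=0.9651; B=V−Δ·S=-96.6765
Node (0,0) S=183.0000: V=(p*·139.9825+(1−p*)·28.0654)/1.03=87.7856; Δ=(139.9825−28.0654)/(245.2200−117.1200)=0.8737; B=V−Δ·S=-72.0960
Root portfolio cost Δ·183+B reproduces V0=87.7856.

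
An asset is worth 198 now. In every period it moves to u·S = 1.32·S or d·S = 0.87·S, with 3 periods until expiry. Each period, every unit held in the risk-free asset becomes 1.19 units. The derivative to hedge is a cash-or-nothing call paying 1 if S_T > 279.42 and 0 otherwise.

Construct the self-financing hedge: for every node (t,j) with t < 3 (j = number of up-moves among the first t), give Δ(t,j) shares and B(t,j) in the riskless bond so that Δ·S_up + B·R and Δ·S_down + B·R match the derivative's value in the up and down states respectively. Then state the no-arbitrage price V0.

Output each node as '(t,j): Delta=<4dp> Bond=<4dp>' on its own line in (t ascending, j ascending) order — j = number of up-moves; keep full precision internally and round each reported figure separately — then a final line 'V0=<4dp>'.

(0,0): Delta=0.0033 Bond=-0.1713
(1,0): Delta=0.0077 Bond=-0.9708
(1,1): Delta=0.0021 Bond=0.1078
(2,0): Delta=0.0000 Bond=0.0000
(2,1): Delta=0.0098 Bond=-1.6246
(2,2): Delta=0.0000 Bond=0.8403
V0=0.4735

Since d<R<u, set p* = (R−d)/(u−d) = 0.7111; price each node as the discounted p*-expectation of its children.
At expiry t=3: V(3,0)=0.0000, V(3,1)=0.0000, V(3,2)=1.0000, V(3,3)=1.0000
Node (2,0) S=149.8662: V=(p*·0.0000+(1−p*)·0.0000)/1.19=0.0000; Δ=(0.0000−0.0000)/(197.8234−130.3836)=0.0000; B=V−Δ·S=0.0000
Node (2,1) S=227.3832: V=(p*·1.0000+(1−p*)·0.0000)/1.19=0.5976; Δ=(1.0000−0.0000)/(300.1458−197.8234)=0.0098; B=V−Δ·S=-1.6246
Node (2,2) S=344.9952: V=(p*·1.0000+(1−p*)·1.0000)/1.19=0.8403; Δ=(1.0000−1.0000)/(455.3937−300.1458)=0.0000; B=V−Δ·S=0.8403
Node (1,0) S=172.2600: V=(p*·0.5976+(1−p*)·0.0000)/1.19=0.3571; Δ=(0.5976−0.0000)/(227.3832−149.8662)=0.0077; B=V−Δ·S=-0.9708
Node (1,1) S=261.3600: V=(p*·0.8403+(1−p*)·0.5976)/1.19=0.6472; Δ=(0.8403−0.5976)/(344.9952−227.3832)=0.0021; B=V−Δ·S=0.1078
Node (0,0) S=198.0000: V=(p*·0.6472+(1−p*)·0.3571)/1.19=0.4735; Δ=(0.6472−0.3571)/(261.3600−172.2600)=0.0033; B=V−Δ·S=-0.1713
The time-0 hedge costs 0.4735, which is the no-arbitrage price.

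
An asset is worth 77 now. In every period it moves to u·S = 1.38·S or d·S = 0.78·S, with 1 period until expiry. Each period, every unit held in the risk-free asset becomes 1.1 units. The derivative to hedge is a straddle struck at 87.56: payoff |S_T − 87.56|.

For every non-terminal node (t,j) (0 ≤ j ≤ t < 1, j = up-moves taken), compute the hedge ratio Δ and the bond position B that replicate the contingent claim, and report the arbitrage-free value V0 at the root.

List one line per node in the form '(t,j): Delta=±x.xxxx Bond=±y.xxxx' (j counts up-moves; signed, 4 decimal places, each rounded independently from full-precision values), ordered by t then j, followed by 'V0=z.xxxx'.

(0,0): Delta=-0.1905 Bond=35.4000
V0=20.7333

Under the risk-neutral measure, an up-move has probability p* = (R−d)/(u−d) = 0.5333 and values discount at R = 1.1.
Terminal payoffs: V(1,0)=27.5000, V(1,1)=18.7000
  t=0,j=0: stock 77.0000 → up 106.2600 (V=18.7000), down 60.0600 (V=27.5000). Price 20.7333; hedge Δ=-0.1905, bond B=35.4000.
Self-financing check: at every node Δ·S+B equals the discounted successor values.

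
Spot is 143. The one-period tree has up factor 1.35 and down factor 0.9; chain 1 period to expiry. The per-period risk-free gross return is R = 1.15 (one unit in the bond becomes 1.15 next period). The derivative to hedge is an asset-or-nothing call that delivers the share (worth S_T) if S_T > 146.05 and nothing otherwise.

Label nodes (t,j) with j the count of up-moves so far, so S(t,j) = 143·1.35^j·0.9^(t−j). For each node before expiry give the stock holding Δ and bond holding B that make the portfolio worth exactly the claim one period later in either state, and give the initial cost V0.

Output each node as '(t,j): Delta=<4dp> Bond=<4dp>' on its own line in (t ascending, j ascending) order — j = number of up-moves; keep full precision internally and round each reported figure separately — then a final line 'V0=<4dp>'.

(0,0): Delta=3.0000 Bond=-335.7391
V0=93.2609

Since d<R<u, set p* = (R−d)/(u−d) = 0.5556; price each node as the discounted p*-expectation of its children.
At expiry t=1: V(1,0)=0.0000, V(1,1)=193.0500
(0,0): S=143.0000. Δ = (V_up−V_dn)/(S_up−S_dn) = (193.0500−0.0000)/(193.0500−128.7000) = 3.0000. V = [p*·193.0500 + (1−p*)·0.0000]/1.15 = 93.2609. B = V − Δ·S = -335.7391.
Self-financing check: at every node Δ·S+B equals the discounted successor values.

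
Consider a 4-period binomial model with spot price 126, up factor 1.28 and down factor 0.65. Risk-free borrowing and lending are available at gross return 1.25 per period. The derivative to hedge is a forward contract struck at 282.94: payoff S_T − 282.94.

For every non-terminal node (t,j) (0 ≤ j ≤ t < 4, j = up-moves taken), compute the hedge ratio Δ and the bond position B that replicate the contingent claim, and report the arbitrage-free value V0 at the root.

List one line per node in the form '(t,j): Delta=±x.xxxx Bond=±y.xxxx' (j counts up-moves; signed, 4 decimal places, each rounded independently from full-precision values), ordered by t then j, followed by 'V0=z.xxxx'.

(0,0): Delta=1.0000 Bond=-115.8922
(1,0): Delta=1.0000 Bond=-144.8653
(1,1): Delta=1.0000 Bond=-144.8653
(2,0): Delta=1.0000 Bond=-181.0816
(2,1): Delta=1.0000 Bond=-181.0816
(2,2): Delta=1.0000 Bond=-181.0816
(3,0): Delta=1.0000 Bond=-226.3520
(3,1): Delta=1.0000 Bond=-226.3520
(3,2): Delta=1.0000 Bond=-226.3520
(3,3): Delta=1.0000 Bond=-226.3520
V0=10.1078

Since d<R<u, set p* = (R−d)/(u−d) = 0.9524; price each node as the discounted p*-expectation of its children.
At expiry t=4: V(4,0)=-260.4482, V(4,1)=-238.6485, V(4,2)=-195.7198, V(4,3)=-111.1833, V(4,4)=55.2887
Node (3,0) S=34.6028: V=(p*·-238.6485+(1−p*)·-260.4482)/1.25=-191.7493; Δ=(-238.6485−-260.4482)/(44.2915−22.4918)=1.0000; B=V−Δ·S=-226.3520
Node (3,1) S=68.1408: V=(p*·-195.7198+(1−p*)·-238.6485)/1.25=-158.2112; Δ=(-195.7198−-238.6485)/(87.2202−44.2915)=1.0000; B=V−Δ·S=-226.3520
Node (3,2) S=134.1850: V=(p*·-111.1833+(1−p*)·-195.7198)/1.25=-92.1670; Δ=(-111.1833−-195.7198)/(171.7567−87.2202)=1.0000; B=V−Δ·S=-226.3520
Node (3,3) S=264.2412: V=(p*·55.2887+(1−p*)·-111.1833)/1.25=37.8892; Δ=(55.2887−-111.1833)/(338.2287−171.7567)=1.0000; B=V−Δ·S=-226.3520
Node (2,0) S=53.2350: V=(p*·-158.2112+(1−p*)·-191.7493)/1.25=-127.8466; Δ=(-158.2112−-191.7493)/(68.1408−34.6028)=1.0000; B=V−Δ·S=-181.0816
Node (2,1) S=104.8320: V=(p*·-92.1670+(1−p*)·-158.2112)/1.25=-76.2496; Δ=(-92.1670−-158.2112)/(134.1850−68.1408)=1.0000; B=V−Δ·S=-181.0816
Node (2,2) S=206.4384: V=(p*·37.8892+(1−p*)·-92.1670)/1.25=25.3568; Δ=(37.8892−-92.1670)/(264.2412−134.1850)=1.0000; B=V−Δ·S=-181.0816
Node (1,0) S=81.9000: V=(p*·-76.2496+(1−p*)·-127.8466)/1.25=-62.9653; Δ=(-76.2496−-127.8466)/(104.8320−53.2350)=1.0000; B=V−Δ·S=-144.8653
Node (1,1) S=161.2800: V=(p*·25.3568+(1−p*)·-76.2496)/1.25=16.4147; Δ=(25.3568−-76.2496)/(206.4384−104.8320)=1.0000; B=V−Δ·S=-144.8653
Node (0,0) S=126.0000: V=(p*·16.4147+(1−p*)·-62.9653)/1.25=10.1078; Δ=(16.4147−-62.9653)/(161.2800−81.9000)=1.0000; B=V−Δ·S=-115.8922
Check: Δ(0,0)·S0 + B(0,0) = 10.1078 = V0.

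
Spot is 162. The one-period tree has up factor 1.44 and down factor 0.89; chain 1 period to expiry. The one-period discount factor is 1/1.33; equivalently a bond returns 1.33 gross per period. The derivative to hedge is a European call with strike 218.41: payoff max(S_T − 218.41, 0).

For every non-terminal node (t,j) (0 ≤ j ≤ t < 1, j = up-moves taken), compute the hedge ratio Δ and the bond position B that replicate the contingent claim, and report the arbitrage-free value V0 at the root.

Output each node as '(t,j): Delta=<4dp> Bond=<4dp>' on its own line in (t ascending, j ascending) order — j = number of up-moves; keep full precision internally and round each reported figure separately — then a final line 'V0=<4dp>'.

The replicating-portfolio and risk-neutral prices coincide; use p* = (1.33−0.89)/(1.44−0.89) = 0.8000 for the latter.
At expiry t=1: V(1,0)=0.0000, V(1,1)=14.8700
(0,0): S=162.0000. Δ = (V_up−V_dn)/(S_up−S_dn) = (14.8700−0.0000)/(233.2800−144.1800) = 0.1669. V = [p*·14.8700 + (1−p*)·0.0000]/1.33 = 8.9444. B = V − Δ·S = -18.0920.
The time-0 hedge costs 8.9444, which is the no-arbitrage price.

(0,0): Delta=0.1669 Bond=-18.0920
V0=8.9444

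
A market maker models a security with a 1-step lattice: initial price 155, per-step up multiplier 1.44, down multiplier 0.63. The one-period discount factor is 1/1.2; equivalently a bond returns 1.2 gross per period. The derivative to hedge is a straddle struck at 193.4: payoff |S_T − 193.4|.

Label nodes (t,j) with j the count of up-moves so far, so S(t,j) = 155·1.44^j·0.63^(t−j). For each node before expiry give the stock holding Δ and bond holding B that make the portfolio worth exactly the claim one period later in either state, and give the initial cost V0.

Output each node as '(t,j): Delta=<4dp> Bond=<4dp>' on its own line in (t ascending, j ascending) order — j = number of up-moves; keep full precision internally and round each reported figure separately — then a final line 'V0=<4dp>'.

No-arbitrage ⇒ martingale measure with p* = (R−d)/(u−d) = 0.7037.
At expiry t=1: V(1,0)=95.7500, V(1,1)=29.8000
Node (0,0) S=155.0000: V=(p*·29.8000+(1−p*)·95.7500)/1.2=41.1173; Δ=(29.8000−95.7500)/(223.2000−97.6500)=-0.5253; B=V−Δ·S=122.5370
Each (Δ,B) replicates both successor values, so the strategy is self-financing and V0 is arbitrage-free.

(0,0): Delta=-0.5253 Bond=122.5370
V0=41.1173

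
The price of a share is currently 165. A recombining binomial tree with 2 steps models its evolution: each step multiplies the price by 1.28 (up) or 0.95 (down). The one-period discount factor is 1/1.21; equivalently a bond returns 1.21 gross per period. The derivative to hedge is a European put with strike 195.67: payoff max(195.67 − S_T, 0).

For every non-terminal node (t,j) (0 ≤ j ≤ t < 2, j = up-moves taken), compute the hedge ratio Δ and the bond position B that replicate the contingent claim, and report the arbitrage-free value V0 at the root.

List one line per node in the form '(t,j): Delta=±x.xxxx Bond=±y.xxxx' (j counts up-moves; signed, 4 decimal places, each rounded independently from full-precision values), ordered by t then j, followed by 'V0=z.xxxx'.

The replicating-portfolio and risk-neutral prices coincide; use p* = (1.21−0.95)/(1.28−0.95) = 0.7879 for the latter.
Payoff layer (t=2): V(2,0)=46.7575, V(2,1)=0.0000, V(2,2)=0.0000
(1,0): S=156.7500. Δ = (V_up−V_dn)/(S_up−S_dn) = (0.0000−46.7575)/(200.6400−148.9125) = -0.9039. V = [p*·0.0000 + (1−p*)·46.7575]/1.21 = 8.1969. B = V − Δ·S = 149.8863.
(1,1): S=211.2000. Δ = (V_up−V_dn)/(S_up−S_dn) = (0.0000−0.0000)/(270.3360−200.6400) = 0.0000. V = [p*·0.0000 + (1−p*)·0.0000]/1.21 = 0.0000. B = V − Δ·S = 0.0000.
(0,0): S=165.0000. Δ = (V_up−V_dn)/(S_up−S_dn) = (0.0000−8.1969)/(211.2000−156.7500) = -0.1505. V = [p*·0.0000 + (1−p*)·8.1969]/1.21 = 1.4370. B = V − Δ·S = 26.2761.
Self-financing check: at every node Δ·S+B equals the discounted successor values.

(0,0): Delta=-0.1505 Bond=26.2761
(1,0): Delta=-0.9039 Bond=149.8863
(1,1): Delta=0.0000 Bond=0.0000
V0=1.4370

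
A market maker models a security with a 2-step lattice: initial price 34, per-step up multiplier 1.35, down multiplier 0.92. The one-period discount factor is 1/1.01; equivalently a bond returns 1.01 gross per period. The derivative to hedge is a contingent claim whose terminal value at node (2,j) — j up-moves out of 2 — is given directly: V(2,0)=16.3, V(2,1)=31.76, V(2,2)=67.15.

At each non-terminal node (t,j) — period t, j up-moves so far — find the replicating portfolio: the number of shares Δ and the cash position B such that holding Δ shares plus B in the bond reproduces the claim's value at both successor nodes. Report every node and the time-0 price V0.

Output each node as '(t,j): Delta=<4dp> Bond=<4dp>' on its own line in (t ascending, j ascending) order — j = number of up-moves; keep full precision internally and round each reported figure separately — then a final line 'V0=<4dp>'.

(0,0): Delta=1.3295 Bond=-22.0236
(1,0): Delta=1.1494 Bond=-16.6111
(1,1): Delta=1.7931 Bond=-43.5229
V0=23.1788

Since d<R<u, set p* = (R−d)/(u−d) = 0.2093; price each node as the discounted p*-expectation of its children.
Terminal values V(2,·): V(2,0)=16.3000, V(2,1)=31.7600, V(2,2)=67.1500
  t=1,j=0: stock 31.2800 → up 42.2280 (V=31.7600), down 28.7776 (V=16.3000). Price 19.3424; hedge Δ=1.1494, bond B=-16.6111.
  t=1,j=1: stock 45.9000 → up 61.9650 (V=67.1500), down 42.2280 (V=31.7600). Price 38.7794; hedge Δ=1.7931, bond B=-43.5229.
  t=0,j=0: stock 34.0000 → up 45.9000 (V=38.7794), down 31.2800 (V=19.3424). Price 23.1788; hedge Δ=1.3295, bond B=-22.0236.
The time-0 hedge costs 23.1788, which is the no-arbitrage price.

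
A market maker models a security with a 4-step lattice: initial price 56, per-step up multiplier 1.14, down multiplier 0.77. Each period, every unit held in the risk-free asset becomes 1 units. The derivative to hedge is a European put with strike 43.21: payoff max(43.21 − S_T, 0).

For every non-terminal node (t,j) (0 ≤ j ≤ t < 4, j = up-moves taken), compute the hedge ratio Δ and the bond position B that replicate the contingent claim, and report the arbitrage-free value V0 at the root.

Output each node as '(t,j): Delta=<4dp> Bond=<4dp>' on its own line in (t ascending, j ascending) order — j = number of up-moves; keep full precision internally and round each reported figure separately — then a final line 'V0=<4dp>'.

The replicating-portfolio and risk-neutral prices coincide; use p* = (1−0.77)/(1.14−0.77) = 0.6216 for the latter.
Terminal values V(4,·): V(4,0)=23.5243, V(4,1)=14.0649, V(4,2)=0.0602, V(4,3)=0.0000, V(4,4)=0.0000
Node (3,0) S=25.5658: V=(p*·14.0649+(1−p*)·23.5243)/1=17.6442; Δ=(14.0649−23.5243)/(29.1451−19.6857)=-1.0000; B=V−Δ·S=43.2100
Node (3,1) S=37.8507: V=(p*·0.0602+(1−p*)·14.0649)/1=5.3593; Δ=(0.0602−14.0649)/(43.1498−29.1451)=-1.0000; B=V−Δ·S=43.2100
Node (3,2) S=56.0388: V=(p*·0.0000+(1−p*)·0.0602)/1=0.0228; Δ=(0.0000−0.0602)/(63.8842−43.1498)=-0.0029; B=V−Δ·S=0.1854
Node (3,3) S=82.9665: V=(p*·0.0000+(1−p*)·0.0000)/1=0.0000; Δ=(0.0000−0.0000)/(94.5818−63.8842)=0.0000; B=V−Δ·S=0.0000
Node (2,0) S=33.2024: V=(p*·5.3593+(1−p*)·17.6442)/1=10.0076; Δ=(5.3593−17.6442)/(37.8507−25.5658)=-1.0000; B=V−Δ·S=43.2100
Node (2,1) S=49.1568: V=(p*·0.0228+(1−p*)·5.3593)/1=2.0420; Δ=(0.0228−5.3593)/(56.0388−37.8507)=-0.2934; B=V−Δ·S=16.4650
Node (2,2) S=72.7776: V=(p*·0.0000+(1−p*)·0.0228)/1=0.0086; Δ=(0.0000−0.0228)/(82.9665−56.0388)=-0.0008; B=V−Δ·S=0.0701
Node (1,0) S=43.1200: V=(p*·2.0420+(1−p*)·10.0076)/1=5.0560; Δ=(2.0420−10.0076)/(49.1568−33.2024)=-0.4993; B=V−Δ·S=26.5847
Node (1,1) S=63.8400: V=(p*·0.0086+(1−p*)·2.0420)/1=0.7780; Δ=(0.0086−2.0420)/(72.7776−49.1568)=-0.0861; B=V−Δ·S=6.2736
Node (0,0) S=56.0000: V=(p*·0.7780+(1−p*)·5.0560)/1=2.3967; Δ=(0.7780−5.0560)/(63.8400−43.1200)=-0.2065; B=V−Δ·S=13.9589
Check: Δ(0,0)·S0 + B(0,0) = 2.3967 = V0.

(0,0): Delta=-0.2065 Bond=13.9589
(1,0): Delta=-0.4993 Bond=26.5847
(1,1): Delta=-0.0861 Bond=6.2736
(2,0): Delta=-1.0000 Bond=43.2100
(2,1): Delta=-0.2934 Bond=16.4650
(2,2): Delta=-0.0008 Bond=0.0701
(3,0): Delta=-1.0000 Bond=43.2100
(3,1): Delta=-1.0000 Bond=43.2100
(3,2): Delta=-0.0029 Bond=0.1854
(3,3): Delta=0.0000 Bond=0.0000
V0=2.3967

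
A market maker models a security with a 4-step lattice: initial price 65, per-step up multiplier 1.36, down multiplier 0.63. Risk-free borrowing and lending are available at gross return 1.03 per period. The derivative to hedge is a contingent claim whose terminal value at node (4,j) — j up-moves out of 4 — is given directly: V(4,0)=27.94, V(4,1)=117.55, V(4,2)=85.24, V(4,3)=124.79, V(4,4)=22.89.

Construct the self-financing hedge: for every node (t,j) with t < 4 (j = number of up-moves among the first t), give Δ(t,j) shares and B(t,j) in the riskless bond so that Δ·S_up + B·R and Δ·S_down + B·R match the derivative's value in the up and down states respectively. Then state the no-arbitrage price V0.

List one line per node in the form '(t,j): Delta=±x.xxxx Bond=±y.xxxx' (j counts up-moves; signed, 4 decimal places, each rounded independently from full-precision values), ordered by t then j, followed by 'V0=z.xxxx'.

(0,0): Delta=-0.0624 Bond=88.9373
(1,0): Delta=0.4471 Bond=70.7397
(1,1): Delta=-0.2571 Bond=108.8196
(2,0): Delta=1.1756 Bond=54.0680
(2,1): Delta=0.1687 Bond=88.3669
(2,2): Delta=-0.4199 Bond=131.6510
(3,0): Delta=7.5526 Bond=-47.9560
(3,1): Delta=-1.2615 Bond=141.1980
(3,2): Delta=0.7153 Bond=49.6192
(3,3): Delta=-0.8537 Bond=206.5350
V0=84.8806

No-arbitrage ⇒ martingale measure with p* = (R−d)/(u−d) = 0.5479.
Terminal payoffs: V(4,0)=27.9400, V(4,1)=117.5500, V(4,2)=85.2400, V(4,3)=124.7900, V(4,4)=22.8900
(3,0): S=16.2531. Δ = (V_up−V_dn)/(S_up−S_dn) = (117.5500−27.9400)/(22.1042−10.2394) = 7.5526. V = [p*·117.5500 + (1−p*)·27.9400]/1.03 = 74.7974. B = V − Δ·S = -47.9560.
(3,1): S=35.0860. Δ = (V_up−V_dn)/(S_up−S_dn) = (85.2400−117.5500)/(47.7169−22.1042) = -1.2615. V = [p*·85.2400 + (1−p*)·117.5500]/1.03 = 96.9378. B = V − Δ·S = 141.1980.
(3,2): S=75.7411. Δ = (V_up−V_dn)/(S_up−S_dn) = (124.7900−85.2400)/(103.0079−47.7169) = 0.7153. V = [p*·124.7900 + (1−p*)·85.2400]/1.03 = 103.7973. B = V − Δ·S = 49.6192.
(3,3): S=163.5046. Δ = (V_up−V_dn)/(S_up−S_dn) = (22.8900−124.7900)/(222.3663−103.0079) = -0.8537. V = [p*·22.8900 + (1−p*)·124.7900]/1.03 = 66.9460. B = V − Δ·S = 206.5350.
(2,0): S=25.7985. Δ = (V_up−V_dn)/(S_up−S_dn) = (96.9378−74.7974)/(35.0860−16.2531) = 1.1756. V = [p*·96.9378 + (1−p*)·74.7974]/1.03 = 84.3972. B = V − Δ·S = 54.0680.
(2,1): S=55.6920. Δ = (V_up−V_dn)/(S_up−S_dn) = (103.7973−96.9378)/(75.7411−35.0860) = 0.1687. V = [p*·103.7973 + (1−p*)·96.9378]/1.03 = 97.7635. B = V − Δ·S = 88.3669.
(2,2): S=120.2240. Δ = (V_up−V_dn)/(S_up−S_dn) = (66.9460−103.7973)/(163.5046−75.7411) = -0.4199. V = [p*·66.9460 + (1−p*)·103.7973]/1.03 = 81.1697. B = V − Δ·S = 131.6510.
(1,0): S=40.9500. Δ = (V_up−V_dn)/(S_up−S_dn) = (97.7635−84.3972)/(55.6920−25.7985) = 0.4471. V = [p*·97.7635 + (1−p*)·84.3972]/1.03 = 89.0497. B = V − Δ·S = 70.7397.
(1,1): S=88.4000. Δ = (V_up−V_dn)/(S_up−S_dn) = (81.1697−97.7635)/(120.2240−55.6920) = -0.2571. V = [p*·81.1697 + (1−p*)·97.7635]/1.03 = 86.0884. B = V − Δ·S = 108.8196.
(0,0): S=65.0000. Δ = (V_up−V_dn)/(S_up−S_dn) = (86.0884−89.0497)/(88.4000−40.9500) = -0.0624. V = [p*·86.0884 + (1−p*)·89.0497]/1.03 = 84.8806. B = V − Δ·S = 88.9373.
The time-0 hedge costs 84.8806, which is the no-arbitrage price.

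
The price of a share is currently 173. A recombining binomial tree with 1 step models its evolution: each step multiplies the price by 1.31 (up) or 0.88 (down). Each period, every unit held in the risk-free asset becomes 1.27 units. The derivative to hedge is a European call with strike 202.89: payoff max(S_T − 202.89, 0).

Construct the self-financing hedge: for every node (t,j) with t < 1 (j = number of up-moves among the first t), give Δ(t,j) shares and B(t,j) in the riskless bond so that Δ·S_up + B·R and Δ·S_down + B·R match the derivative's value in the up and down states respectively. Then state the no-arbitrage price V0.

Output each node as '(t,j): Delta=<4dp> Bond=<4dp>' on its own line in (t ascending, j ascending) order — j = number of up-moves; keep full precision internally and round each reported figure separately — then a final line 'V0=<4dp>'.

The replicating-portfolio and risk-neutral prices coincide; use p* = (1.27−0.88)/(1.31−0.88) = 0.9070 for the latter.
Terminal payoffs: V(1,0)=0.0000, V(1,1)=23.7400
(0,0): S=173.0000. Δ = (V_up−V_dn)/(S_up−S_dn) = (23.7400−0.0000)/(226.6300−152.2400) = 0.3191. V = [p*·23.7400 + (1−p*)·0.0000]/1.27 = 16.9540. B = V − Δ·S = -38.2553.
Each (Δ,B) replicates both successor values, so the strategy is self-financing and V0 is arbitrage-free.

(0,0): Delta=0.3191 Bond=-38.2553
V0=16.9540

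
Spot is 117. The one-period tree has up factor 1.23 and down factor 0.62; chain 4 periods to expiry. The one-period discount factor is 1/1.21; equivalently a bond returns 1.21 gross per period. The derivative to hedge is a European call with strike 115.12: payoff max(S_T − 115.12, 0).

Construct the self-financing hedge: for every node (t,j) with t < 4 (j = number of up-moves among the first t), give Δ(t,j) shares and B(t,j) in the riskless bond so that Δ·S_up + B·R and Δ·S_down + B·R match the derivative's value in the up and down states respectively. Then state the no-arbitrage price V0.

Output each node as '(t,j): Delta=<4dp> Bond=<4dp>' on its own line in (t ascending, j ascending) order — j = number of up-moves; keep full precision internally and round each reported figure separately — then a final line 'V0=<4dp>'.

(0,0): Delta=0.9649 Bond=-49.4600
(1,0): Delta=0.2869 Bond=-10.6632
(1,1): Delta=0.9765 Bond=-61.5139
(2,0): Delta=0.0000 Bond=0.0000
(2,1): Delta=0.2918 Bond=-13.3399
(2,2): Delta=0.9882 Bond=-76.5027
(3,0): Delta=0.0000 Bond=0.0000
(3,1): Delta=0.0000 Bond=0.0000
(3,2): Delta=0.2968 Bond=-16.6884
(3,3): Delta=1.0000 Bond=-95.1405
V0=63.4334

No-arbitrage ⇒ martingale measure with p* = (R−d)/(u−d) = 0.9672.
Terminal payoffs: V(4,0)=0.0000, V(4,1)=0.0000, V(4,2)=0.0000, V(4,3)=19.8673, V(4,4)=152.6774
Node (3,0) S=27.8844: V=(p*·0.0000+(1−p*)·0.0000)/1.21=0.0000; Δ=(0.0000−0.0000)/(34.2978−17.2883)=0.0000; B=V−Δ·S=0.0000
Node (3,1) S=55.3190: V=(p*·0.0000+(1−p*)·0.0000)/1.21=0.0000; Δ=(0.0000−0.0000)/(68.0424−34.2978)=0.0000; B=V−Δ·S=0.0000
Node (3,2) S=109.7458: V=(p*·19.8673+(1−p*)·0.0000)/1.21=15.8809; Δ=(19.8673−0.0000)/(134.9873−68.0424)=0.2968; B=V−Δ·S=-16.6884
Node (3,3) S=217.7214: V=(p*·152.6774+(1−p*)·19.8673)/1.21=122.5809; Δ=(152.6774−19.8673)/(267.7974−134.9873)=1.0000; B=V−Δ·S=-95.1405
Node (2,0) S=44.9748: V=(p*·0.0000+(1−p*)·0.0000)/1.21=0.0000; Δ=(0.0000−0.0000)/(55.3190−27.8844)=0.0000; B=V−Δ·S=0.0000
Node (2,1) S=89.2242: V=(p*·15.8809+(1−p*)·0.0000)/1.21=12.6944; Δ=(15.8809−0.0000)/(109.7458−55.3190)=0.2918; B=V−Δ·S=-13.3399
Node (2,2) S=177.0093: V=(p*·122.5809+(1−p*)·15.8809)/1.21=98.4154; Δ=(122.5809−15.8809)/(217.7214−109.7458)=0.9882; B=V−Δ·S=-76.5027
Node (1,0) S=72.5400: V=(p*·12.6944+(1−p*)·0.0000)/1.21=10.1473; Δ=(12.6944−0.0000)/(89.2242−44.9748)=0.2869; B=V−Δ·S=-10.6632
Node (1,1) S=143.9100: V=(p*·98.4154+(1−p*)·12.6944)/1.21=79.0123; Δ=(98.4154−12.6944)/(177.0093−89.2242)=0.9765; B=V−Δ·S=-61.5139
Node (0,0) S=117.0000: V=(p*·79.0123+(1−p*)·10.1473)/1.21=63.4334; Δ=(79.0123−10.1473)/(143.9100−72.5400)=0.9649; B=V−Δ·S=-49.4600
Check: Δ(0,0)·S0 + B(0,0) = 63.4334 = V0.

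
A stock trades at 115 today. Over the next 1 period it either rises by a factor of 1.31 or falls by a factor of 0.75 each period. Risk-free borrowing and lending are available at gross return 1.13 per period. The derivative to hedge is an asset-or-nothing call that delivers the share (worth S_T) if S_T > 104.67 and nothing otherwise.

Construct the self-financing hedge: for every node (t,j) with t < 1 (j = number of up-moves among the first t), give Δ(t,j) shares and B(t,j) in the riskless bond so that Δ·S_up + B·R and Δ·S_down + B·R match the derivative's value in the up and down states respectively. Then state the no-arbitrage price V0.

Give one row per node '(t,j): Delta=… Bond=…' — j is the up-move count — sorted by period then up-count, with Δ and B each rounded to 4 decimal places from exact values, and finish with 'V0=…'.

(0,0): Delta=2.3393 Bond=-178.5517
V0=90.4662

Since d<R<u, set p* = (R−d)/(u−d) = 0.6786; price each node as the discounted p*-expectation of its children.
At expiry t=1: V(1,0)=0.0000, V(1,1)=150.6500
(0,0): S=115.0000. Δ = (V_up−V_dn)/(S_up−S_dn) = (150.6500−0.0000)/(150.6500−86.2500) = 2.3393. V = [p*·150.6500 + (1−p*)·0.0000]/1.13 = 90.4662. B = V − Δ·S = -178.5517.
Each (Δ,B) replicates both successor values, so the strategy is self-financing and V0 is arbitrage-free.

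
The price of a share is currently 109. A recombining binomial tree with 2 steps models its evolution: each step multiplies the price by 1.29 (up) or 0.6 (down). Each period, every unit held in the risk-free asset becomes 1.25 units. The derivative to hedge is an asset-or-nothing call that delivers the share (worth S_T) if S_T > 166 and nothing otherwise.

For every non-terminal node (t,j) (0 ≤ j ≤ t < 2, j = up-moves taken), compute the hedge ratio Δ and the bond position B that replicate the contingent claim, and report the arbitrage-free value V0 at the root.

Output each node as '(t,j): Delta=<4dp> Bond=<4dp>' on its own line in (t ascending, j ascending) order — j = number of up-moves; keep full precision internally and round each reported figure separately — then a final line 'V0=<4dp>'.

(0,0): Delta=1.8175 Bond=-95.0938
(1,0): Delta=0.0000 Bond=0.0000
(1,1): Delta=1.8696 Bond=-126.1822
V0=103.0183

No-arbitrage ⇒ martingale measure with p* = (R−d)/(u−d) = 0.9420.
Terminal values V(2,·): V(2,0)=0.0000, V(2,1)=0.0000, V(2,2)=181.3869
Node (1,0) S=65.4000: V=(p*·0.0000+(1−p*)·0.0000)/1.25=0.0000; Δ=(0.0000−0.0000)/(84.3660−39.2400)=0.0000; B=V−Δ·S=0.0000
Node (1,1) S=140.6100: V=(p*·181.3869+(1−p*)·0.0000)/1.25=136.6974; Δ=(181.3869−0.0000)/(181.3869−84.3660)=1.8696; B=V−Δ·S=-126.1822
Node (0,0) S=109.0000: V=(p*·136.6974+(1−p*)·0.0000)/1.25=103.0183; Δ=(136.6974−0.0000)/(140.6100−65.4000)=1.8175; B=V−Δ·S=-95.0938
Each (Δ,B) replicates both successor values, so the strategy is self-financing and V0 is arbitrage-free.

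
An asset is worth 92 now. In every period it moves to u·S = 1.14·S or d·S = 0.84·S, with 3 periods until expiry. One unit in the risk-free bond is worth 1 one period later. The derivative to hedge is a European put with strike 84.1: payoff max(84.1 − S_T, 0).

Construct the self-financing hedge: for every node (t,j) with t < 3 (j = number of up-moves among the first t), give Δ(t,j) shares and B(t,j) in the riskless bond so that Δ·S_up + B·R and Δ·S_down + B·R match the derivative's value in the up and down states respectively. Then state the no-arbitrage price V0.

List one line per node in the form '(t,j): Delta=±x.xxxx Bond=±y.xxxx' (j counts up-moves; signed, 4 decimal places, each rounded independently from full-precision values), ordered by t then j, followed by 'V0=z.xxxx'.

(0,0): Delta=-0.3358 Bond=37.4135
(1,0): Delta=-0.6243 Bond=59.7093
(1,1): Delta=-0.1498 Bond=17.9048
(2,0): Delta=-1.0000 Bond=84.1000
(2,1): Delta=-0.3820 Bond=38.3674
(2,2): Delta=0.0000 Bond=0.0000
V0=6.5234

Since d<R<u, set p* = (R−d)/(u−d) = 0.5333; price each node as the discounted p*-expectation of its children.
At expiry t=3: V(3,0)=29.5712, V(3,1)=10.0967, V(3,2)=0.0000, V(3,3)=0.0000
Node (2,0) S=64.9152: V=(p*·10.0967+(1−p*)·29.5712)/1=19.1848; Δ=(10.0967−29.5712)/(74.0033−54.5288)=-1.0000; B=V−Δ·S=84.1000
Node (2,1) S=88.0992: V=(p*·0.0000+(1−p*)·10.0967)/1=4.7118; Δ=(0.0000−10.0967)/(100.4331−74.0033)=-0.3820; B=V−Δ·S=38.3674
Node (2,2) S=119.5632: V=(p*·0.0000+(1−p*)·0.0000)/1=0.0000; Δ=(0.0000−0.0000)/(136.3020−100.4331)=0.0000; B=V−Δ·S=0.0000
Node (1,0) S=77.2800: V=(p*·4.7118+(1−p*)·19.1848)/1=11.4659; Δ=(4.7118−19.1848)/(88.0992−64.9152)=-0.6243; B=V−Δ·S=59.7093
Node (1,1) S=104.8800: V=(p*·0.0000+(1−p*)·4.7118)/1=2.1988; Δ=(0.0000−4.7118)/(119.5632−88.0992)=-0.1498; B=V−Δ·S=17.9048
Node (0,0) S=92.0000: V=(p*·2.1988+(1−p*)·11.4659)/1=6.5234; Δ=(2.1988−11.4659)/(104.8800−77.2800)=-0.3358; B=V−Δ·S=37.4135
Check: Δ(0,0)·S0 + B(0,0) = 6.5234 = V0.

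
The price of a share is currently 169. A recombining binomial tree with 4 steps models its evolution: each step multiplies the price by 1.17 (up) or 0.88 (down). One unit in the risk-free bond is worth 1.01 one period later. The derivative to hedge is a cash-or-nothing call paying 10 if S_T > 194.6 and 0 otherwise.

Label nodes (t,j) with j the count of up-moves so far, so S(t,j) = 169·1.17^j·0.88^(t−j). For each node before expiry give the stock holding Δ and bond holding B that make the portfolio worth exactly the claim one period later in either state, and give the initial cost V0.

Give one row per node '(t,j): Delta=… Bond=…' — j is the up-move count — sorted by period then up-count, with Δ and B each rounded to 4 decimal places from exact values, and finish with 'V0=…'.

(0,0): Delta=0.0659 Bond=-8.8335
(1,0): Delta=0.0457 Bond=-5.9185
(1,1): Delta=0.0846 Bond=-12.6182
(2,0): Delta=0.0000 Bond=0.0000
(2,1): Delta=0.0880 Bond=-13.3348
(2,2): Delta=0.0814 Bond=-12.0177
(3,0): Delta=0.0000 Bond=0.0000
(3,1): Delta=0.0000 Bond=0.0000
(3,2): Delta=0.1694 Bond=-30.0444
(3,3): Delta=0.0000 Bond=9.9010
V0=2.2985

Since d<R<u, set p* = (R−d)/(u−d) = 0.4483; price each node as the discounted p*-expectation of its children.
Terminal payoffs: V(4,0)=0.0000, V(4,1)=0.0000, V(4,2)=0.0000, V(4,3)=10.0000, V(4,4)=10.0000
  t=3,j=0: stock 115.1688 → up 134.7475 (V=0.0000), down 101.3485 (V=0.0000). Price 0.0000; hedge Δ=0.0000, bond B=0.0000.
  t=3,j=1: stock 153.1221 → up 179.1529 (V=0.0000), down 134.7475 (V=0.0000). Price 0.0000; hedge Δ=0.0000, bond B=0.0000.
  t=3,j=2: stock 203.5828 → up 238.1919 (V=10.0000), down 179.1529 (V=0.0000). Price 4.4384; hedge Δ=0.1694, bond B=-30.0444.
  t=3,j=3: stock 270.6726 → up 316.6869 (V=10.0000), down 238.1919 (V=10.0000). Price 9.9010; hedge Δ=0.0000, bond B=9.9010.
  t=2,j=0: stock 130.8736 → up 153.1221 (V=0.0000), down 115.1688 (V=0.0000). Price 0.0000; hedge Δ=0.0000, bond B=0.0000.
  t=2,j=1: stock 174.0024 → up 203.5828 (V=4.4384), down 153.1221 (V=0.0000). Price 1.9699; hedge Δ=0.0880, bond B=-13.3348.
  t=2,j=2: stock 231.3441 → up 270.6726 (V=9.9010), down 203.5828 (V=4.4384). Price 6.8189; hedge Δ=0.0814, bond B=-12.0177.
  t=1,j=0: stock 148.7200 → up 174.0024 (V=1.9699), down 130.8736 (V=0.0000). Price 0.8743; hedge Δ=0.0457, bond B=-5.9185.
  t=1,j=1: stock 197.7300 → up 231.3441 (V=6.8189), down 174.0024 (V=1.9699). Price 4.1026; hedge Δ=0.0846, bond B=-12.6182.
  t=0,j=0: stock 169.0000 → up 197.7300 (V=4.1026), down 148.7200 (V=0.8743). Price 2.2985; hedge Δ=0.0659, bond B=-8.8335.
The time-0 hedge costs 2.2985, which is the no-arbitrage price.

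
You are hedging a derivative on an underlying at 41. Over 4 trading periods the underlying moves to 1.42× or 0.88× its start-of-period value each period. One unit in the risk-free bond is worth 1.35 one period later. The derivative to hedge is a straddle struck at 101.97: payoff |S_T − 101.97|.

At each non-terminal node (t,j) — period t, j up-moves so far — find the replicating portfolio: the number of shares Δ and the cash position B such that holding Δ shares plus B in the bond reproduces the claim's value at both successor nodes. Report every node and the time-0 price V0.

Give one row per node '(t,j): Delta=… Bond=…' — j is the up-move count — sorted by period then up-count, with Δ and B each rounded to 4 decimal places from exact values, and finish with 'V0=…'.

(0,0): Delta=0.5491 Bond=-10.1703
(1,0): Delta=-0.9429 Bond=40.1028
(1,1): Delta=0.6868 Bond=-21.7476
(2,0): Delta=-1.0000 Bond=55.9506
(2,1): Delta=-0.9377 Bond=53.8689
(2,2): Delta=0.8368 Bond=-41.7549
(3,0): Delta=-1.0000 Bond=75.5333
(3,1): Delta=-1.0000 Bond=75.5333
(3,2): Delta=-0.9319 Bond=72.3044
(3,3): Delta=1.0000 Bond=-75.5333
V0=12.3429

No-arbitrage ⇒ martingale measure with p* = (R−d)/(u−d) = 0.8704.
At expiry t=4: V(4,0)=77.3825, V(4,1)=62.2947, V(4,2)=37.9485, V(4,3)=1.3374, V(4,4)=64.7306
  t=3,j=0: stock 27.9404 → up 39.6753 (V=62.2947), down 24.5875 (V=77.3825). Price 47.5930; hedge Δ=-1.0000, bond B=75.5333.
  t=3,j=1: stock 45.0856 → up 64.0215 (V=37.9485), down 39.6753 (V=62.2947). Price 30.4478; hedge Δ=-1.0000, bond B=75.5333.
  t=3,j=2: stock 72.7517 → up 103.3074 (V=1.3374), down 64.0215 (V=37.9485). Price 4.5062; hedge Δ=-0.9319, bond B=72.3044.
  t=3,j=3: stock 117.3948 → up 166.7006 (V=64.7306), down 103.3074 (V=1.3374). Price 41.8615; hedge Δ=1.0000, bond B=-75.5333.
  t=2,j=0: stock 31.7504 → up 45.0856 (V=30.4478), down 27.9404 (V=47.5930). Price 24.2002; hedge Δ=-1.0000, bond B=55.9506.
  t=2,j=1: stock 51.2336 → up 72.7517 (V=4.5062), down 45.0856 (V=30.4478). Price 5.8289; hedge Δ=-0.9377, bond B=53.8689.
  t=2,j=2: stock 82.6724 → up 117.3948 (V=41.8615), down 72.7517 (V=4.5062). Price 27.4216; hedge Δ=0.8368, bond B=-41.7549.
  t=1,j=0: stock 36.0800 → up 51.2336 (V=5.8289), down 31.7504 (V=24.2002). Price 6.0817; hedge Δ=-0.9429, bond B=40.1028.
  t=1,j=1: stock 58.2200 → up 82.6724 (V=27.4216), down 51.2336 (V=5.8289). Price 18.2389; hedge Δ=0.6868, bond B=-21.7476.
  t=0,j=0: stock 41.0000 → up 58.2200 (V=18.2389), down 36.0800 (V=6.0817). Price 12.3429; hedge Δ=0.5491, bond B=-10.1703.
Root portfolio cost Δ·41+B reproduces V0=12.3429.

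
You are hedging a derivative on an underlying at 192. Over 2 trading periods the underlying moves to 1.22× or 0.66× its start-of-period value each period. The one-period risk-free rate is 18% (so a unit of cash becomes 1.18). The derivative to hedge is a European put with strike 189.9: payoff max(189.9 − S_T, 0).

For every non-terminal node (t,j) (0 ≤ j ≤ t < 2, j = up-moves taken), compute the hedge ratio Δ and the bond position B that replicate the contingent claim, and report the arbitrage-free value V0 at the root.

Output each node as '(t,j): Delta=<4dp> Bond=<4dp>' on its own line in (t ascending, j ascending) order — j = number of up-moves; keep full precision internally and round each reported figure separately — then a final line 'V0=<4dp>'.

Under the risk-neutral measure, an up-move has probability p* = (R−d)/(u−d) = 0.9286 and values discount at R = 1.18.
Payoff layer (t=2): V(2,0)=106.2648, V(2,1)=35.3016, V(2,2)=0.0000
Node (1,0) S=126.7200: V=(p*·35.3016+(1−p*)·106.2648)/1.18=34.2122; Δ=(35.3016−106.2648)/(154.5984−83.6352)=-1.0000; B=V−Δ·S=160.9322
Node (1,1) S=234.2400: V=(p*·0.0000+(1−p*)·35.3016)/1.18=2.1369; Δ=(0.0000−35.3016)/(285.7728−154.5984)=-0.2691; B=V−Δ·S=65.1755
Node (0,0) S=192.0000: V=(p*·2.1369+(1−p*)·34.2122)/1.18=3.7525; Δ=(2.1369−34.2122)/(234.2400−126.7200)=-0.2983; B=V−Δ·S=61.0299
Root portfolio cost Δ·192+B reproduces V0=3.7525.

(0,0): Delta=-0.2983 Bond=61.0299
(1,0): Delta=-1.0000 Bond=160.9322
(1,1): Delta=-0.2691 Bond=65.1755
V0=3.7525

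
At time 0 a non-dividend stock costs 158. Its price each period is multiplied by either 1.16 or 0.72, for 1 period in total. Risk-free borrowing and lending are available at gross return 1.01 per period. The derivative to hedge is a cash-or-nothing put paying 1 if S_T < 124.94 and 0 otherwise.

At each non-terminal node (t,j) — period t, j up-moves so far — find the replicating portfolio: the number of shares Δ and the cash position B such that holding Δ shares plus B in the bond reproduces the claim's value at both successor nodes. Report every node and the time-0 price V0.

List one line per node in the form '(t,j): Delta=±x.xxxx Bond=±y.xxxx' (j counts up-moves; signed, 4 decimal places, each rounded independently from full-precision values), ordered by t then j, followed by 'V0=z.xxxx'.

(0,0): Delta=-0.0144 Bond=2.6103
V0=0.3375

Risk-neutral probability p* = (R−d)/(u−d) = (1.01−0.72)/(1.16−0.72) = 0.6591.
At expiry t=1: V(1,0)=1.0000, V(1,1)=0.0000
  t=0,j=0: stock 158.0000 → up 183.2800 (V=0.0000), down 113.7600 (V=1.0000). Price 0.3375; hedge Δ=-0.0144, bond B=2.6103.
The time-0 hedge costs 0.3375, which is the no-arbitrage price.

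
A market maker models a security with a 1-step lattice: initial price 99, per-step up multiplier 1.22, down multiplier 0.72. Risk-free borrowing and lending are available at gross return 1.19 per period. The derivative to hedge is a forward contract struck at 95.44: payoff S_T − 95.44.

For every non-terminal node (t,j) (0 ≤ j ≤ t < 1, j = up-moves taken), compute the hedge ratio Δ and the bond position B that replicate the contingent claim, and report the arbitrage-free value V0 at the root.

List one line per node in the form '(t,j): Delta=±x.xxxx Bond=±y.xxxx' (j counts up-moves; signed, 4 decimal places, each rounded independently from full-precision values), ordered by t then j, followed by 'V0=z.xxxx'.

Risk-neutral probability p* = (R−d)/(u−d) = (1.19−0.72)/(1.22−0.72) = 0.9400.
Payoff layer (t=1): V(1,0)=-24.1600, V(1,1)=25.3400
(0,0): S=99.0000. Δ = (V_up−V_dn)/(S_up−S_dn) = (25.3400−-24.1600)/(120.7800−71.2800) = 1.0000. V = [p*·25.3400 + (1−p*)·-24.1600]/1.19 = 18.7983. B = V − Δ·S = -80.2017.
Self-financing check: at every node Δ·S+B equals the discounted successor values.

(0,0): Delta=1.0000 Bond=-80.2017
V0=18.7983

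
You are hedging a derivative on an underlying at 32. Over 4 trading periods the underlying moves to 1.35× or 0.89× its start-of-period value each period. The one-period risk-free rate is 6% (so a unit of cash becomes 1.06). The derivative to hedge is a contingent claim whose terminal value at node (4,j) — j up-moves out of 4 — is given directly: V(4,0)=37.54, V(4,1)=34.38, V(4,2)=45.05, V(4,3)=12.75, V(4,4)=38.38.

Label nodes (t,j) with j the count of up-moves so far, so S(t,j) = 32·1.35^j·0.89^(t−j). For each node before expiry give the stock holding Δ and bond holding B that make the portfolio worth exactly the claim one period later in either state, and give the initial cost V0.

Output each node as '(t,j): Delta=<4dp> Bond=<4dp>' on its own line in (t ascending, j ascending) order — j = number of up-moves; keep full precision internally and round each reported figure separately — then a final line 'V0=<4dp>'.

The replicating-portfolio and risk-neutral prices coincide; use p* = (1.06−0.89)/(1.35−0.89) = 0.3696 for the latter.
At expiry t=4: V(4,0)=37.5400, V(4,1)=34.3800, V(4,2)=45.0500, V(4,3)=12.7500, V(4,4)=38.3800
  t=3,j=0: stock 22.5590 → up 30.4547 (V=34.3800), down 20.0775 (V=37.5400). Price 34.3134; hedge Δ=-0.3045, bond B=41.1829.
  t=3,j=1: stock 34.2187 → up 46.1953 (V=45.0500), down 30.4547 (V=34.3800). Price 36.1540; hedge Δ=0.6779, bond B=12.9584.
  t=3,j=2: stock 51.9048 → up 70.0715 (V=12.7500), down 46.1953 (V=45.0500). Price 31.2387; hedge Δ=-1.3528, bond B=101.4561.
  t=3,j=3: stock 78.7320 → up 106.2882 (V=38.3800), down 70.0715 (V=12.7500). Price 20.9641; hedge Δ=0.7077, bond B=-34.7533.
  t=2,j=0: stock 25.3472 → up 34.2187 (V=36.1540), down 22.5590 (V=34.3134). Price 33.0128; hedge Δ=0.1579, bond B=29.0114.
  t=2,j=1: stock 38.4480 → up 51.9048 (V=31.2387), down 34.2187 (V=36.1540). Price 32.3939; hedge Δ=-0.2779, bond B=43.0793.
  t=2,j=2: stock 58.3200 → up 78.7320 (V=20.9641), down 51.9048 (V=31.2387). Price 25.8883; hedge Δ=-0.3830, bond B=48.2244.
  t=1,j=0: stock 28.4800 → up 38.4480 (V=32.3939), down 25.3472 (V=33.0128). Price 30.9284; hedge Δ=-0.0472, bond B=32.2740.
  t=1,j=1: stock 43.2000 → up 58.3200 (V=25.8883), down 38.4480 (V=32.3939). Price 28.2921; hedge Δ=-0.3274, bond B=42.4347.
  t=0,j=0: stock 32.0000 → up 43.2000 (V=28.2921), down 28.4800 (V=30.9284). Price 28.2586; hedge Δ=-0.1791, bond B=33.9896.
Check: Δ(0,0)·S0 + B(0,0) = 28.2586 = V0.

(0,0): Delta=-0.1791 Bond=33.9896
(1,0): Delta=-0.0472 Bond=32.2740
(1,1): Delta=-0.3274 Bond=42.4347
(2,0): Delta=0.1579 Bond=29.0114
(2,1): Delta=-0.2779 Bond=43.0793
(2,2): Delta=-0.3830 Bond=48.2244
(3,0): Delta=-0.3045 Bond=41.1829
(3,1): Delta=0.6779 Bond=12.9584
(3,2): Delta=-1.3528 Bond=101.4561
(3,3): Delta=0.7077 Bond=-34.7533
V0=28.2586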